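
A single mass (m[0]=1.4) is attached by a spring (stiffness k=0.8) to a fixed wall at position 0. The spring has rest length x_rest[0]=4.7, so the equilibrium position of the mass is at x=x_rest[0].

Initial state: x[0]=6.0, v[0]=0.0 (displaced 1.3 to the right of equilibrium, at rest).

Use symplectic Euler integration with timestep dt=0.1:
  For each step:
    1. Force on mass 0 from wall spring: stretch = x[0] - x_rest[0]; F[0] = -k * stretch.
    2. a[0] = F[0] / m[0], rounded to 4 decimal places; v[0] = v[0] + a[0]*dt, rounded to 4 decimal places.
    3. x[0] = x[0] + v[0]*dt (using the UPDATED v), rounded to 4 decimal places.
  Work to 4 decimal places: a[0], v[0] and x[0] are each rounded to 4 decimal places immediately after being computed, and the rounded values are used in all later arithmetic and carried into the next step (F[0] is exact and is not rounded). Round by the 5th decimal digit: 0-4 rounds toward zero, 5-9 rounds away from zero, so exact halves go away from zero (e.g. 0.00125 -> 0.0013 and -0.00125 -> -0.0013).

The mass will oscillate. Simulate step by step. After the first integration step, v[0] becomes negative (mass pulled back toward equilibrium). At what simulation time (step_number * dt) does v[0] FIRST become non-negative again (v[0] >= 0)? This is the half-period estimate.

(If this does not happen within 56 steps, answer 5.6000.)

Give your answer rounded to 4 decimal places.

Step 0: x=[6.0000] v=[0.0000]
Step 1: x=[5.9926] v=[-0.0743]
Step 2: x=[5.9778] v=[-0.1482]
Step 3: x=[5.9557] v=[-0.2212]
Step 4: x=[5.9264] v=[-0.2930]
Step 5: x=[5.8901] v=[-0.3631]
Step 6: x=[5.8470] v=[-0.4311]
Step 7: x=[5.7973] v=[-0.4966]
Step 8: x=[5.7414] v=[-0.5593]
Step 9: x=[5.6795] v=[-0.6188]
Step 10: x=[5.6120] v=[-0.6748]
Step 11: x=[5.5393] v=[-0.7269]
Step 12: x=[5.4618] v=[-0.7749]
Step 13: x=[5.3800] v=[-0.8184]
Step 14: x=[5.2943] v=[-0.8573]
Step 15: x=[5.2052] v=[-0.8913]
Step 16: x=[5.1132] v=[-0.9202]
Step 17: x=[5.0188] v=[-0.9438]
Step 18: x=[4.9226] v=[-0.9620]
Step 19: x=[4.8251] v=[-0.9747]
Step 20: x=[4.7269] v=[-0.9819]
Step 21: x=[4.6286] v=[-0.9834]
Step 22: x=[4.5307] v=[-0.9793]
Step 23: x=[4.4337] v=[-0.9696]
Step 24: x=[4.3383] v=[-0.9544]
Step 25: x=[4.2449] v=[-0.9337]
Step 26: x=[4.1541] v=[-0.9077]
Step 27: x=[4.0665] v=[-0.8765]
Step 28: x=[3.9825] v=[-0.8403]
Step 29: x=[3.9026] v=[-0.7993]
Step 30: x=[3.8272] v=[-0.7537]
Step 31: x=[3.7568] v=[-0.7038]
Step 32: x=[3.6918] v=[-0.6499]
Step 33: x=[3.6326] v=[-0.5923]
Step 34: x=[3.5795] v=[-0.5313]
Step 35: x=[3.5328] v=[-0.4673]
Step 36: x=[3.4927] v=[-0.4006]
Step 37: x=[3.4595] v=[-0.3316]
Step 38: x=[3.4334] v=[-0.2607]
Step 39: x=[3.4146] v=[-0.1883]
Step 40: x=[3.4031] v=[-0.1149]
Step 41: x=[3.3990] v=[-0.0408]
Step 42: x=[3.4024] v=[0.0335]
First v>=0 after going negative at step 42, time=4.2000

Answer: 4.2000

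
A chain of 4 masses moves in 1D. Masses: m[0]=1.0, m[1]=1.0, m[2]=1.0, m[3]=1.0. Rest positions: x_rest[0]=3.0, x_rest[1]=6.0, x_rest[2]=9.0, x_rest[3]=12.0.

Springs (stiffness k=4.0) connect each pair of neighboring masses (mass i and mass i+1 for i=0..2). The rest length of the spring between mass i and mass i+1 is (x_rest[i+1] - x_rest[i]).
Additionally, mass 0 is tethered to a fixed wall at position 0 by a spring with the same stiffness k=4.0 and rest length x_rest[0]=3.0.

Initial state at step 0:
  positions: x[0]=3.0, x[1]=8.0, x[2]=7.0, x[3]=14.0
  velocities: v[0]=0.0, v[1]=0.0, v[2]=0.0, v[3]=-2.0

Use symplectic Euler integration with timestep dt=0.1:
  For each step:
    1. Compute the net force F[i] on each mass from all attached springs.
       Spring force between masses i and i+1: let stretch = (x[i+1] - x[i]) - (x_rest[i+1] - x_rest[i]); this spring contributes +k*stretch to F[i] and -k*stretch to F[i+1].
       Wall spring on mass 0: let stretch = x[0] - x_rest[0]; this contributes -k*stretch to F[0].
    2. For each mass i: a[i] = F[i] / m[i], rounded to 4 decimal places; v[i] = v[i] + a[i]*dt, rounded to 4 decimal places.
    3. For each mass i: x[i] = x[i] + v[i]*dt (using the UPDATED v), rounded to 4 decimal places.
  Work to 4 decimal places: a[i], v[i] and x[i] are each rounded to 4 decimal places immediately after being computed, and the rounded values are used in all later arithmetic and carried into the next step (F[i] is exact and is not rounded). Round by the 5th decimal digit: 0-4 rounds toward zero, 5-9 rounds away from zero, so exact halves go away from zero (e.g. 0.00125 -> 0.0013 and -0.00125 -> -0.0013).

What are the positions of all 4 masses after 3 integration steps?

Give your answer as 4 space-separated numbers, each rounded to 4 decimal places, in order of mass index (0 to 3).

Step 0: x=[3.0000 8.0000 7.0000 14.0000] v=[0.0000 0.0000 0.0000 -2.0000]
Step 1: x=[3.0800 7.7600 7.3200 13.6400] v=[0.8000 -2.4000 3.2000 -3.6000]
Step 2: x=[3.2240 7.3152 7.9104 13.1472] v=[1.4400 -4.4480 5.9040 -4.9280]
Step 3: x=[3.4027 6.7306 8.6865 12.5649] v=[1.7869 -5.8464 7.7606 -5.8227]

Answer: 3.4027 6.7306 8.6865 12.5649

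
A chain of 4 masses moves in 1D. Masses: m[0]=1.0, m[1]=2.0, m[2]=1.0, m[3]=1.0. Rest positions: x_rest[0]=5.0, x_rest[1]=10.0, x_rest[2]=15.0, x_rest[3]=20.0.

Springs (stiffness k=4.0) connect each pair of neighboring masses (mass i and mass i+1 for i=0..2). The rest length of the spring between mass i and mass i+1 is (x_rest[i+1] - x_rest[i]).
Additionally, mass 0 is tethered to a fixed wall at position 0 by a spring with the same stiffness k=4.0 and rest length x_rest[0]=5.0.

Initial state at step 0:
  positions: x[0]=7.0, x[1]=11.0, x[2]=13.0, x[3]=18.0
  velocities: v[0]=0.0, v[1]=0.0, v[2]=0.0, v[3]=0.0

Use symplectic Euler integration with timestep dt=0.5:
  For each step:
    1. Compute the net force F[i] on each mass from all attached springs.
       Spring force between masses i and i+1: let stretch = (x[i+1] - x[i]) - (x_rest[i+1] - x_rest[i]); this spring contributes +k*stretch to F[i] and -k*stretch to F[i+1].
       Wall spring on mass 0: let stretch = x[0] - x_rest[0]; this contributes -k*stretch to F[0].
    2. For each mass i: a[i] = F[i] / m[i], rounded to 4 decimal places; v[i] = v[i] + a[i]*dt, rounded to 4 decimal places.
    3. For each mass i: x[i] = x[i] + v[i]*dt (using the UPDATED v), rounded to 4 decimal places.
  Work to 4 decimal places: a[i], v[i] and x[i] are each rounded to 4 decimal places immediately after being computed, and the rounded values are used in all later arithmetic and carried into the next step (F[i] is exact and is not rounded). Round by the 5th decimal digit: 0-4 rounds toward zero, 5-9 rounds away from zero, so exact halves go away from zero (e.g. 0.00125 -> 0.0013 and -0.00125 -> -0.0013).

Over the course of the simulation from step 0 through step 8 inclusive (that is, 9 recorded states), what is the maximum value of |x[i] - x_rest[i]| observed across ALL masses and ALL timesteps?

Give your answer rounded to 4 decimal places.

Step 0: x=[7.0000 11.0000 13.0000 18.0000] v=[0.0000 0.0000 0.0000 0.0000]
Step 1: x=[4.0000 10.0000 16.0000 18.0000] v=[-6.0000 -2.0000 6.0000 0.0000]
Step 2: x=[3.0000 9.0000 15.0000 21.0000] v=[-2.0000 -2.0000 -2.0000 6.0000]
Step 3: x=[5.0000 8.0000 14.0000 23.0000] v=[4.0000 -2.0000 -2.0000 4.0000]
Step 4: x=[5.0000 8.5000 16.0000 21.0000] v=[0.0000 1.0000 4.0000 -4.0000]
Step 5: x=[3.5000 11.0000 15.5000 19.0000] v=[-3.0000 5.0000 -1.0000 -4.0000]
Step 6: x=[6.0000 12.0000 14.0000 18.5000] v=[5.0000 2.0000 -3.0000 -1.0000]
Step 7: x=[8.5000 11.0000 15.0000 18.5000] v=[5.0000 -2.0000 2.0000 0.0000]
Step 8: x=[5.0000 10.7500 15.5000 20.0000] v=[-7.0000 -0.5000 1.0000 3.0000]
Max displacement = 3.5000

Answer: 3.5000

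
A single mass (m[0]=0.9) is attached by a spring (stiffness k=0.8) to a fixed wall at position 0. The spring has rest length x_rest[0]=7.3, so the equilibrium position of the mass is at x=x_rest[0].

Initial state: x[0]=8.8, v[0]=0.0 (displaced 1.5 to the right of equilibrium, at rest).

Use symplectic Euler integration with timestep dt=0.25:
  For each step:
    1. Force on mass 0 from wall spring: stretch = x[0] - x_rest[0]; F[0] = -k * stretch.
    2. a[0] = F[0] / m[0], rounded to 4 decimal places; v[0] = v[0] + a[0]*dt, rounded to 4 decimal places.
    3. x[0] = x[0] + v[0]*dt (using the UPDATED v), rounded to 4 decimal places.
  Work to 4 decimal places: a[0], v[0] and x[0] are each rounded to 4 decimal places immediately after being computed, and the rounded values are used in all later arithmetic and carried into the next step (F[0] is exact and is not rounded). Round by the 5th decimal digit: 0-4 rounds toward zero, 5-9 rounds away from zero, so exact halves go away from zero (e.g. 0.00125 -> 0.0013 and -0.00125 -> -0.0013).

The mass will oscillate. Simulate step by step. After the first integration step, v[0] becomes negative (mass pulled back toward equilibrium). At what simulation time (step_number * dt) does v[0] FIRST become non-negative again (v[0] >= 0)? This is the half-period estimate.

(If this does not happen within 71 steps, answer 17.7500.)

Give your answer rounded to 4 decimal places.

Step 0: x=[8.8000] v=[0.0000]
Step 1: x=[8.7167] v=[-0.3333]
Step 2: x=[8.5547] v=[-0.6481]
Step 3: x=[8.3230] v=[-0.9269]
Step 4: x=[8.0345] v=[-1.1542]
Step 5: x=[7.7052] v=[-1.3174]
Step 6: x=[7.3533] v=[-1.4075]
Step 7: x=[6.9985] v=[-1.4194]
Step 8: x=[6.6604] v=[-1.3524]
Step 9: x=[6.3578] v=[-1.2103]
Step 10: x=[6.1076] v=[-1.0009]
Step 11: x=[5.9236] v=[-0.7359]
Step 12: x=[5.8161] v=[-0.4300]
Step 13: x=[5.7910] v=[-0.1003]
Step 14: x=[5.8498] v=[0.2350]
First v>=0 after going negative at step 14, time=3.5000

Answer: 3.5000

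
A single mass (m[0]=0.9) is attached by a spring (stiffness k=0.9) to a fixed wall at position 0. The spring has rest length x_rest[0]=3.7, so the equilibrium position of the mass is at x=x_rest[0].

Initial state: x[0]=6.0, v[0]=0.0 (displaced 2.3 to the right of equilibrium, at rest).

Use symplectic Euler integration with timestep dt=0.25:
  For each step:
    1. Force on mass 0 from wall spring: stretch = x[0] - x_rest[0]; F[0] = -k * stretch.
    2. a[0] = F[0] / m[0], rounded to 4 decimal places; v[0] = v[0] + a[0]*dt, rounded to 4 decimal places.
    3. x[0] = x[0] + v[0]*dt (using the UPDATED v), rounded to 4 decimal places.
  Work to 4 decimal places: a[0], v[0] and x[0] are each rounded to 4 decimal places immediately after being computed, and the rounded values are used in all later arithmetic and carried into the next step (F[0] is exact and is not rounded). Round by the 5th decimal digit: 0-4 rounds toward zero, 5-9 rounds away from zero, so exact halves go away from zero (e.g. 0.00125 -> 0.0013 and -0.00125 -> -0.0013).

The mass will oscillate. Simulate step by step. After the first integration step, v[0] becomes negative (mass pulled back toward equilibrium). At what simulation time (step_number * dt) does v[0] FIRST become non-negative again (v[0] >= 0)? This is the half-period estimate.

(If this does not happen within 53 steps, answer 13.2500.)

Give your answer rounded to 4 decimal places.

Answer: 3.2500

Derivation:
Step 0: x=[6.0000] v=[0.0000]
Step 1: x=[5.8563] v=[-0.5750]
Step 2: x=[5.5778] v=[-1.1141]
Step 3: x=[5.1819] v=[-1.5836]
Step 4: x=[4.6934] v=[-1.9541]
Step 5: x=[4.1428] v=[-2.2025]
Step 6: x=[3.5645] v=[-2.3132]
Step 7: x=[2.9947] v=[-2.2793]
Step 8: x=[2.4690] v=[-2.1030]
Step 9: x=[2.0202] v=[-1.7953]
Step 10: x=[1.6764] v=[-1.3754]
Step 11: x=[1.4590] v=[-0.8695]
Step 12: x=[1.3817] v=[-0.3093]
Step 13: x=[1.4493] v=[0.2703]
First v>=0 after going negative at step 13, time=3.2500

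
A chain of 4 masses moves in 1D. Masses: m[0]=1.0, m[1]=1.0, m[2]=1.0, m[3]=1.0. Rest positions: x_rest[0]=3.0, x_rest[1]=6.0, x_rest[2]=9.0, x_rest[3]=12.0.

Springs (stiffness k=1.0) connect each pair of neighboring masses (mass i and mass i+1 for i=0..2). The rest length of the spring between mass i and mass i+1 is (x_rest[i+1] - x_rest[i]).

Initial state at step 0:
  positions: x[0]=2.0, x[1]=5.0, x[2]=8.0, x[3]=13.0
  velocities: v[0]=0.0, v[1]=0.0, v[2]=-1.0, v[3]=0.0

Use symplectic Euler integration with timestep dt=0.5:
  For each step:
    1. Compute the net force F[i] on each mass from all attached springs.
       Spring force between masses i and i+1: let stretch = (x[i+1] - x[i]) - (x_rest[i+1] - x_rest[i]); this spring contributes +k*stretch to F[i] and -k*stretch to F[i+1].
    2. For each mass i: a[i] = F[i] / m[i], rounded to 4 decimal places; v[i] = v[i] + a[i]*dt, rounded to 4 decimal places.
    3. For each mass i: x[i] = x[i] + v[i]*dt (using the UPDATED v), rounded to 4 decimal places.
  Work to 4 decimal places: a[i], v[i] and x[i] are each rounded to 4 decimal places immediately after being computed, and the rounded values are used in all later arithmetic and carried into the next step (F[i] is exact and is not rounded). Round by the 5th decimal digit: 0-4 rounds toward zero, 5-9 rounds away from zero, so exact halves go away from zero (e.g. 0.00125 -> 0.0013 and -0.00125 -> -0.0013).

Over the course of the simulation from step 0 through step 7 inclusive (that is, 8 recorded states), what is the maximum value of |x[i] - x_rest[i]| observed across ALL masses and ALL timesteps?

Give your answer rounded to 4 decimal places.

Step 0: x=[2.0000 5.0000 8.0000 13.0000] v=[0.0000 0.0000 -1.0000 0.0000]
Step 1: x=[2.0000 5.0000 8.0000 12.5000] v=[0.0000 0.0000 0.0000 -1.0000]
Step 2: x=[2.0000 5.0000 8.3750 11.6250] v=[0.0000 0.0000 0.7500 -1.7500]
Step 3: x=[2.0000 5.0938 8.7188 10.6875] v=[0.0000 0.1875 0.6875 -1.8750]
Step 4: x=[2.0235 5.3204 8.6485 10.0078] v=[0.0469 0.4531 -0.1407 -1.3594]
Step 5: x=[2.1212 5.5548 8.0860 9.7383] v=[0.1954 0.4687 -1.1251 -0.5391]
Step 6: x=[2.3273 5.5636 7.3037 9.8057] v=[0.4122 0.0175 -1.5646 0.1348]
Step 7: x=[2.5925 5.1983 6.7119 9.9976] v=[0.5304 -0.7306 -1.1837 0.3838]
Max displacement = 2.2881

Answer: 2.2881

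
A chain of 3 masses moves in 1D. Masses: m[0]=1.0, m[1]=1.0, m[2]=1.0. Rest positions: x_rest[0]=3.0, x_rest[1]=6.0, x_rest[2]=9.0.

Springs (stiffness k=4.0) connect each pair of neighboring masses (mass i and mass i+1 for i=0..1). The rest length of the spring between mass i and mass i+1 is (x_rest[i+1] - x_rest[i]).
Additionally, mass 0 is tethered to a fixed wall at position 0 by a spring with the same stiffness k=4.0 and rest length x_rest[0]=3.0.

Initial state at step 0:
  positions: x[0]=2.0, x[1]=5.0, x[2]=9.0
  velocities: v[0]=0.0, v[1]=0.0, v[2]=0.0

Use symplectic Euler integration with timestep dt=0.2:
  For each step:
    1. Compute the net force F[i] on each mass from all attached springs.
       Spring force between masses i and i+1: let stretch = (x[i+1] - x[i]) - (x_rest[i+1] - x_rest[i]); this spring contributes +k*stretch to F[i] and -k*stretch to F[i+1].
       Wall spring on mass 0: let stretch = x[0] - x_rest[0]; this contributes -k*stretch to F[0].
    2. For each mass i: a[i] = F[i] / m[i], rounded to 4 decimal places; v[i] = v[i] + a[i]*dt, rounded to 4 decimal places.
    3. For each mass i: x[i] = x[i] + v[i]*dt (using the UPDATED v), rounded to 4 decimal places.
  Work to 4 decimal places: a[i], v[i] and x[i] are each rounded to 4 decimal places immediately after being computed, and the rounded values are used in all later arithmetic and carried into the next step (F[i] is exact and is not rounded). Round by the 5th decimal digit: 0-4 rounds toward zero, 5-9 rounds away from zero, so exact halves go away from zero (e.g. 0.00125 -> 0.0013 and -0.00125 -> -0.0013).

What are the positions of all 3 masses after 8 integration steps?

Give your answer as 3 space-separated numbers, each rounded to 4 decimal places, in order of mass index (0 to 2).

Answer: 3.4116 6.0038 8.7441

Derivation:
Step 0: x=[2.0000 5.0000 9.0000] v=[0.0000 0.0000 0.0000]
Step 1: x=[2.1600 5.1600 8.8400] v=[0.8000 0.8000 -0.8000]
Step 2: x=[2.4544 5.4288 8.5712] v=[1.4720 1.3440 -1.3440]
Step 3: x=[2.8320 5.7245 8.2796] v=[1.8880 1.4784 -1.4579]
Step 4: x=[3.2193 5.9662 8.0592] v=[1.9364 1.2085 -1.1020]
Step 5: x=[3.5310 6.1033 7.9839] v=[1.5585 0.6854 -0.3764]
Step 6: x=[3.6893 6.1297 8.0877] v=[0.7915 0.1320 0.5191]
Step 7: x=[3.6478 6.0789 8.3582] v=[-0.2076 -0.2539 1.3527]
Step 8: x=[3.4116 6.0038 8.7441] v=[-1.1810 -0.3753 1.9293]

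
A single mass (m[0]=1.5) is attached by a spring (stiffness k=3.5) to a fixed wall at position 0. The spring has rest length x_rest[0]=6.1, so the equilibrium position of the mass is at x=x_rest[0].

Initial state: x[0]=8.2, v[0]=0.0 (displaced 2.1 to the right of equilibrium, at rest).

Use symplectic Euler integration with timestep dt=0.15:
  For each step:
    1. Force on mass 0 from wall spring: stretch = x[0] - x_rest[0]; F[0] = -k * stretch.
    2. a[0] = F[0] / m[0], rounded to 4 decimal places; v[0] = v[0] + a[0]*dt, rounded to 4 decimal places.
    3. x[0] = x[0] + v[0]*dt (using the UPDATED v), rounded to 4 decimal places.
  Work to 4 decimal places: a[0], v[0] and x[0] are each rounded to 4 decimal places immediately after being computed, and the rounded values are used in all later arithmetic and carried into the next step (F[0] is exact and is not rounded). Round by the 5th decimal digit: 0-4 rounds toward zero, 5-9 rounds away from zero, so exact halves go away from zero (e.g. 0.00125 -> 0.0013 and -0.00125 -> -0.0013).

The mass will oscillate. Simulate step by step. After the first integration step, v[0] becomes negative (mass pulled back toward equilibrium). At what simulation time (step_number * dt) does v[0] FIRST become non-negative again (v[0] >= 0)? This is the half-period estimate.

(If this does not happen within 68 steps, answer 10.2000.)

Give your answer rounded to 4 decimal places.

Answer: 2.1000

Derivation:
Step 0: x=[8.2000] v=[0.0000]
Step 1: x=[8.0898] v=[-0.7350]
Step 2: x=[7.8751] v=[-1.4314]
Step 3: x=[7.5672] v=[-2.0527]
Step 4: x=[7.1823] v=[-2.5662]
Step 5: x=[6.7406] v=[-2.9450]
Step 6: x=[6.2652] v=[-3.1692]
Step 7: x=[5.7812] v=[-3.2270]
Step 8: x=[5.3139] v=[-3.1154]
Step 9: x=[4.8879] v=[-2.8403]
Step 10: x=[4.5255] v=[-2.4161]
Step 11: x=[4.2458] v=[-1.8650]
Step 12: x=[4.0634] v=[-1.2160]
Step 13: x=[3.9879] v=[-0.5032]
Step 14: x=[4.0233] v=[0.2360]
First v>=0 after going negative at step 14, time=2.1000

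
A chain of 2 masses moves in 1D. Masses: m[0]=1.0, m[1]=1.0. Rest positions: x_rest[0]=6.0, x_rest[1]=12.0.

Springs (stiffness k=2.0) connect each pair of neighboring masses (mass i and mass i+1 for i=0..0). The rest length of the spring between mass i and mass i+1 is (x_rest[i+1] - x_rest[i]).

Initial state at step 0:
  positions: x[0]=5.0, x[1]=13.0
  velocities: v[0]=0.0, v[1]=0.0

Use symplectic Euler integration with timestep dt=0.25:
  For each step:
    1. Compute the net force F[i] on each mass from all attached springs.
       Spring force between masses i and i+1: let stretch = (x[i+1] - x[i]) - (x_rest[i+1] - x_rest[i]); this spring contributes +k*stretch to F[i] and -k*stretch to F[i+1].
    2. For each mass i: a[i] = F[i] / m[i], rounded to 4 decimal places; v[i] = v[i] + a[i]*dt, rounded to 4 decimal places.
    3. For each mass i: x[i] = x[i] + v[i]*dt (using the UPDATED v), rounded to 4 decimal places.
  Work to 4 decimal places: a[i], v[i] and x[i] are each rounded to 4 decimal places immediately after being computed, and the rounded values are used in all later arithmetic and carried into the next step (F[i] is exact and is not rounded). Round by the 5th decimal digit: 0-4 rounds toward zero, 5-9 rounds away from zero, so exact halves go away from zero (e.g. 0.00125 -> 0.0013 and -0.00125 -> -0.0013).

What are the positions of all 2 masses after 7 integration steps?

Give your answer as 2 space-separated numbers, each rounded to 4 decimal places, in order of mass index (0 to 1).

Step 0: x=[5.0000 13.0000] v=[0.0000 0.0000]
Step 1: x=[5.2500 12.7500] v=[1.0000 -1.0000]
Step 2: x=[5.6875 12.3125] v=[1.7500 -1.7500]
Step 3: x=[6.2031 11.7969] v=[2.0625 -2.0625]
Step 4: x=[6.6680 11.3321] v=[1.8594 -1.8594]
Step 5: x=[6.9659 11.0342] v=[1.1915 -1.1915]
Step 6: x=[7.0223 10.9778] v=[0.2257 -0.2257]
Step 7: x=[6.8232 11.1770] v=[-0.7966 0.7966]

Answer: 6.8232 11.1770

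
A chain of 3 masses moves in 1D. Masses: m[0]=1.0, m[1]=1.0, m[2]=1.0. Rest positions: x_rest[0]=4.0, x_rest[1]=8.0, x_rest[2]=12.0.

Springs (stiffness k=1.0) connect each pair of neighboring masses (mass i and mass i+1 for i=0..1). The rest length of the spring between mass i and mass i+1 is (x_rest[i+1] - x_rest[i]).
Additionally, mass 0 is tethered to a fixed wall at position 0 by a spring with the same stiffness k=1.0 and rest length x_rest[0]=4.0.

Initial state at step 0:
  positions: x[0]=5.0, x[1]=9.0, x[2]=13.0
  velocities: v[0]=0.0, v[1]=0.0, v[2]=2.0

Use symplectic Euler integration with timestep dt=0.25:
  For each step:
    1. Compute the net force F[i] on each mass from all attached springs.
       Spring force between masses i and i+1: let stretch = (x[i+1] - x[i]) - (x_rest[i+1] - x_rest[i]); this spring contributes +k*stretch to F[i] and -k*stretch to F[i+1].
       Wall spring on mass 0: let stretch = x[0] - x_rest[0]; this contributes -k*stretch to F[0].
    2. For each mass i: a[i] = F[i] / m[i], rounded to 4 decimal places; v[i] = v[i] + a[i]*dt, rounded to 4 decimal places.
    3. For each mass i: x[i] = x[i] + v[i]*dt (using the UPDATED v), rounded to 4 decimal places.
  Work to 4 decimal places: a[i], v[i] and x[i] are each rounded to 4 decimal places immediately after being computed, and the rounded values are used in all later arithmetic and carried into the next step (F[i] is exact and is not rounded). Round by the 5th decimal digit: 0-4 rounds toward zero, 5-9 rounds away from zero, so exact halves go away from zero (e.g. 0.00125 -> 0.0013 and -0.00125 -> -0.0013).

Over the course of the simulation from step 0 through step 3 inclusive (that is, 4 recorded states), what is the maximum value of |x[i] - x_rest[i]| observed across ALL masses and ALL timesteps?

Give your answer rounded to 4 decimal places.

Step 0: x=[5.0000 9.0000 13.0000] v=[0.0000 0.0000 2.0000]
Step 1: x=[4.9375 9.0000 13.5000] v=[-0.2500 0.0000 2.0000]
Step 2: x=[4.8203 9.0274 13.9688] v=[-0.4688 0.1094 1.8750]
Step 3: x=[4.6648 9.1007 14.3787] v=[-0.6221 0.2930 1.6397]
Max displacement = 2.3787

Answer: 2.3787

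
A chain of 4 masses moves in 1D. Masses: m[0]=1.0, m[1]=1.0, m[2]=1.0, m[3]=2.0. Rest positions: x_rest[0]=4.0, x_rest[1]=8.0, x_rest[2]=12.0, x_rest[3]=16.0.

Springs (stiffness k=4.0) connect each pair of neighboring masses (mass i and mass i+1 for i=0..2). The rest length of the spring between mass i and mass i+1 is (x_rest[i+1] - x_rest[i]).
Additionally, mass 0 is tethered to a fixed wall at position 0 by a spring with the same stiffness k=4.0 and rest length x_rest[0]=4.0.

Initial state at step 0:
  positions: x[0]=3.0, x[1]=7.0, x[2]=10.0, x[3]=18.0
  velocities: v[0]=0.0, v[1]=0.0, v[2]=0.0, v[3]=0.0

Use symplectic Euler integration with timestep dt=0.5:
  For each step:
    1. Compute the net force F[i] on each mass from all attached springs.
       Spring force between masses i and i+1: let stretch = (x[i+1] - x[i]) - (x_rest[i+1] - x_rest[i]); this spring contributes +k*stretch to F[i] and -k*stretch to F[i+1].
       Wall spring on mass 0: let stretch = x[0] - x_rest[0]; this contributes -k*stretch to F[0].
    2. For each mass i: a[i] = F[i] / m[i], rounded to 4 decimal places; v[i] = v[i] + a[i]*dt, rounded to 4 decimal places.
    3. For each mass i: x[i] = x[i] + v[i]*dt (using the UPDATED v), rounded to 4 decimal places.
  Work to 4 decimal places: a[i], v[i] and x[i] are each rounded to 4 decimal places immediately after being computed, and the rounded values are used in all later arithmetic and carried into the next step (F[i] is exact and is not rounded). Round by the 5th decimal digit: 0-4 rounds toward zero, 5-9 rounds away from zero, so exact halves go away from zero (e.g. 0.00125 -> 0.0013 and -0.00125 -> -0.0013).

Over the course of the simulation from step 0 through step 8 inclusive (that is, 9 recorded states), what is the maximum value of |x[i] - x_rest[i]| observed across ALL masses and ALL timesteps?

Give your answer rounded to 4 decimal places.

Step 0: x=[3.0000 7.0000 10.0000 18.0000] v=[0.0000 0.0000 0.0000 0.0000]
Step 1: x=[4.0000 6.0000 15.0000 16.0000] v=[2.0000 -2.0000 10.0000 -4.0000]
Step 2: x=[3.0000 12.0000 12.0000 15.5000] v=[-2.0000 12.0000 -6.0000 -1.0000]
Step 3: x=[8.0000 9.0000 12.5000 15.2500] v=[10.0000 -6.0000 1.0000 -0.5000]
Step 4: x=[6.0000 8.5000 12.2500 15.6250] v=[-4.0000 -1.0000 -0.5000 0.7500]
Step 5: x=[0.5000 9.2500 11.6250 16.3125] v=[-11.0000 1.5000 -1.2500 1.3750]
Step 6: x=[3.2500 3.6250 13.3125 16.6563] v=[5.5000 -11.2500 3.3750 0.6875]
Step 7: x=[3.1250 7.3125 8.6563 17.3282] v=[-0.2500 7.3750 -9.3124 1.3437]
Step 8: x=[4.0625 8.1563 11.3282 15.6641] v=[1.8750 1.6876 5.3438 -3.3282]
Max displacement = 4.3750

Answer: 4.3750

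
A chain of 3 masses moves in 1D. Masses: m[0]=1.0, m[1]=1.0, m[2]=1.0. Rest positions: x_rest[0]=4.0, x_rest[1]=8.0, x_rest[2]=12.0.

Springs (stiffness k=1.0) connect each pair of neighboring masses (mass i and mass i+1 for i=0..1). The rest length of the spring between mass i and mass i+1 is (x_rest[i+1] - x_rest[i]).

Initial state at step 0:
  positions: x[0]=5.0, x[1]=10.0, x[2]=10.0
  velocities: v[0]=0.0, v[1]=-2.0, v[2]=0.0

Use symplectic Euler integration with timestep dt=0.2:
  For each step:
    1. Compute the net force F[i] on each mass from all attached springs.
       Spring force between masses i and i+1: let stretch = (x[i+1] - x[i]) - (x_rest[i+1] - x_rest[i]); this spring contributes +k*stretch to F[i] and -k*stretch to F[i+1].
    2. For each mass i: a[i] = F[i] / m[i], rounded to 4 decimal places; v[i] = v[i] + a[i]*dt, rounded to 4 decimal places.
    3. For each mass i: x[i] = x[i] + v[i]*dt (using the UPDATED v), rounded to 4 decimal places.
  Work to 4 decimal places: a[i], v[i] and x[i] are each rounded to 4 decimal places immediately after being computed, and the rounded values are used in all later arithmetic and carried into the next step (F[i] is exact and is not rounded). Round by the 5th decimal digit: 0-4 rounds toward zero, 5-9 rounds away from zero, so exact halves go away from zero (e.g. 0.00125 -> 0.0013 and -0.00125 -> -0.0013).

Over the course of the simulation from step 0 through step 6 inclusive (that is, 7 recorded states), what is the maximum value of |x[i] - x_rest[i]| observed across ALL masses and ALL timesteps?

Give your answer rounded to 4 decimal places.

Step 0: x=[5.0000 10.0000 10.0000] v=[0.0000 -2.0000 0.0000]
Step 1: x=[5.0400 9.4000 10.1600] v=[0.2000 -3.0000 0.8000]
Step 2: x=[5.0944 8.6560 10.4496] v=[0.2720 -3.7200 1.4480]
Step 3: x=[5.1313 7.8413 10.8275] v=[0.1843 -4.0736 1.8893]
Step 4: x=[5.1166 7.0376 11.2459] v=[-0.0737 -4.0184 2.0921]
Step 5: x=[5.0187 6.3254 11.6560] v=[-0.4895 -3.5609 2.0504]
Step 6: x=[4.8131 5.7742 12.0129] v=[-1.0282 -2.7561 1.7843]
Max displacement = 2.2258

Answer: 2.2258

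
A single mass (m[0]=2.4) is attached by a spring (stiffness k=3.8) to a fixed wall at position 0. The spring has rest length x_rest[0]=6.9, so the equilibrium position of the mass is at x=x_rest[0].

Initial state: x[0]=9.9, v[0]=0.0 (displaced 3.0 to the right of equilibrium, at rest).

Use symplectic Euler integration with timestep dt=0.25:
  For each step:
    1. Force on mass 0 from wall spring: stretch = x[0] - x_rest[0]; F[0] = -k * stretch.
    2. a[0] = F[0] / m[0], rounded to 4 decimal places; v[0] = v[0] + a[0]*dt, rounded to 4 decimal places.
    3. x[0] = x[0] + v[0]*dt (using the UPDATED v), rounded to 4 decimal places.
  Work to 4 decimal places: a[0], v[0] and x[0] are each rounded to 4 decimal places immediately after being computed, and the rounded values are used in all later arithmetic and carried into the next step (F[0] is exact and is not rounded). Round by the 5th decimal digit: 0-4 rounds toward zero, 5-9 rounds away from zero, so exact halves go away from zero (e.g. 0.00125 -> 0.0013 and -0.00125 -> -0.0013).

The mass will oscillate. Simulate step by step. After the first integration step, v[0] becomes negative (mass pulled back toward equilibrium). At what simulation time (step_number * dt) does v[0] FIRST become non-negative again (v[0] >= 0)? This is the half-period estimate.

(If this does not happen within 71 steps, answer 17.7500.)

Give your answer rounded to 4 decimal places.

Answer: 2.5000

Derivation:
Step 0: x=[9.9000] v=[0.0000]
Step 1: x=[9.6031] v=[-1.1875]
Step 2: x=[9.0387] v=[-2.2575]
Step 3: x=[8.2627] v=[-3.1041]
Step 4: x=[7.3518] v=[-3.6435]
Step 5: x=[6.3962] v=[-3.8224]
Step 6: x=[5.4905] v=[-3.6230]
Step 7: x=[4.7242] v=[-3.0651]
Step 8: x=[4.1732] v=[-2.2039]
Step 9: x=[3.8921] v=[-1.1246]
Step 10: x=[3.9086] v=[0.0660]
First v>=0 after going negative at step 10, time=2.5000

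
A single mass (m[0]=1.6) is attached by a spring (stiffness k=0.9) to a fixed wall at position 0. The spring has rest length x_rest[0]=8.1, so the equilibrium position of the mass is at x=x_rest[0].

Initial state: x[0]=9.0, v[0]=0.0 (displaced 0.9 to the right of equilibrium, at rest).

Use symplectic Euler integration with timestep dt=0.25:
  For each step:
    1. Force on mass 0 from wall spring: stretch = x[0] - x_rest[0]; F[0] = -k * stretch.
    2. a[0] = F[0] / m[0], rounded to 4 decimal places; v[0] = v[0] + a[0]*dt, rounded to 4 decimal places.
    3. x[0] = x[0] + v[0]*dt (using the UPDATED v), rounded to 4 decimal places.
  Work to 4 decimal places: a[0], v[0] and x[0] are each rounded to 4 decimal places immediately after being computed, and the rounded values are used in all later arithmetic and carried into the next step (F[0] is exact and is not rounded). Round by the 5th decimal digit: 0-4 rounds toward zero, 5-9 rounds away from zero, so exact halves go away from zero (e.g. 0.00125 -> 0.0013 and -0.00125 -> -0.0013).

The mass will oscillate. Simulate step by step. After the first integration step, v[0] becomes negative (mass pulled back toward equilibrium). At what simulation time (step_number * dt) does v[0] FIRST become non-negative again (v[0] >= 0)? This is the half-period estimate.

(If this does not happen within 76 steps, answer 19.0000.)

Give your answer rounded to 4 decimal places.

Answer: 4.2500

Derivation:
Step 0: x=[9.0000] v=[0.0000]
Step 1: x=[8.9684] v=[-0.1266]
Step 2: x=[8.9062] v=[-0.2487]
Step 3: x=[8.8157] v=[-0.3621]
Step 4: x=[8.7000] v=[-0.4628]
Step 5: x=[8.5632] v=[-0.5472]
Step 6: x=[8.4101] v=[-0.6124]
Step 7: x=[8.2461] v=[-0.6560]
Step 8: x=[8.0770] v=[-0.6766]
Step 9: x=[7.9087] v=[-0.6734]
Step 10: x=[7.7471] v=[-0.6465]
Step 11: x=[7.5979] v=[-0.5969]
Step 12: x=[7.4663] v=[-0.5263]
Step 13: x=[7.3570] v=[-0.4372]
Step 14: x=[7.2738] v=[-0.3327]
Step 15: x=[7.2197] v=[-0.2165]
Step 16: x=[7.1965] v=[-0.0927]
Step 17: x=[7.2051] v=[0.0344]
First v>=0 after going negative at step 17, time=4.2500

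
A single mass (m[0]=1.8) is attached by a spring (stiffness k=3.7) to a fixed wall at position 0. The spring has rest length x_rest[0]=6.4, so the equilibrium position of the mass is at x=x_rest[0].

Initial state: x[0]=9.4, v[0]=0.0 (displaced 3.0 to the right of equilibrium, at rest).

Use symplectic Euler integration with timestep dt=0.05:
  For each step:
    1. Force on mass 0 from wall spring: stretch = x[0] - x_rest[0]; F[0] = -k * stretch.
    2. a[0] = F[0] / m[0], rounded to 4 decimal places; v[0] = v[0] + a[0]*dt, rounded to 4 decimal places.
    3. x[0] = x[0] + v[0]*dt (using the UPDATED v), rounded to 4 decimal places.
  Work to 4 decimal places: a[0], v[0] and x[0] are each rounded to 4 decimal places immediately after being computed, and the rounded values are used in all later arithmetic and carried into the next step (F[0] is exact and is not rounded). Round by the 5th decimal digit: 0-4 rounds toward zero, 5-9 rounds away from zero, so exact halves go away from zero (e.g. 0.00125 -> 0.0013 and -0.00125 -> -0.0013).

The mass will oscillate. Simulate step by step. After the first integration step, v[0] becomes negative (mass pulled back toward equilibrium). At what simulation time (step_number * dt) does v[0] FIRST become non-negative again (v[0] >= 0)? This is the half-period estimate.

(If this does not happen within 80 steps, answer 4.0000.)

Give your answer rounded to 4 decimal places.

Step 0: x=[9.4000] v=[0.0000]
Step 1: x=[9.3846] v=[-0.3083]
Step 2: x=[9.3538] v=[-0.6151]
Step 3: x=[9.3079] v=[-0.9187]
Step 4: x=[9.2470] v=[-1.2176]
Step 5: x=[9.1715] v=[-1.5102]
Step 6: x=[9.0817] v=[-1.7951]
Step 7: x=[8.9782] v=[-2.0707]
Step 8: x=[8.8614] v=[-2.3357]
Step 9: x=[8.7320] v=[-2.5887]
Step 10: x=[8.5906] v=[-2.8284]
Step 11: x=[8.4379] v=[-3.0535]
Step 12: x=[8.2748] v=[-3.2630]
Step 13: x=[8.1020] v=[-3.4557]
Step 14: x=[7.9205] v=[-3.6306]
Step 15: x=[7.7312] v=[-3.7869]
Step 16: x=[7.5350] v=[-3.9237]
Step 17: x=[7.3330] v=[-4.0404]
Step 18: x=[7.1262] v=[-4.1363]
Step 19: x=[6.9157] v=[-4.2109]
Step 20: x=[6.7025] v=[-4.2639]
Step 21: x=[6.4878] v=[-4.2950]
Step 22: x=[6.2726] v=[-4.3040]
Step 23: x=[6.0581] v=[-4.2909]
Step 24: x=[5.8453] v=[-4.2558]
Step 25: x=[5.6354] v=[-4.1988]
Step 26: x=[5.4294] v=[-4.1202]
Step 27: x=[5.2284] v=[-4.0204]
Step 28: x=[5.0334] v=[-3.9000]
Step 29: x=[4.8454] v=[-3.7595]
Step 30: x=[4.6654] v=[-3.5997]
Step 31: x=[4.4943] v=[-3.4214]
Step 32: x=[4.3330] v=[-3.2255]
Step 33: x=[4.1823] v=[-3.0131]
Step 34: x=[4.0430] v=[-2.7852]
Step 35: x=[3.9159] v=[-2.5430]
Step 36: x=[3.8015] v=[-2.2877]
Step 37: x=[3.7005] v=[-2.0206]
Step 38: x=[3.6133] v=[-1.7432]
Step 39: x=[3.5405] v=[-1.4568]
Step 40: x=[3.4824] v=[-1.1629]
Step 41: x=[3.4393] v=[-0.8630]
Step 42: x=[3.4114] v=[-0.5587]
Step 43: x=[3.3988] v=[-0.2515]
Step 44: x=[3.4017] v=[0.0570]
First v>=0 after going negative at step 44, time=2.2000

Answer: 2.2000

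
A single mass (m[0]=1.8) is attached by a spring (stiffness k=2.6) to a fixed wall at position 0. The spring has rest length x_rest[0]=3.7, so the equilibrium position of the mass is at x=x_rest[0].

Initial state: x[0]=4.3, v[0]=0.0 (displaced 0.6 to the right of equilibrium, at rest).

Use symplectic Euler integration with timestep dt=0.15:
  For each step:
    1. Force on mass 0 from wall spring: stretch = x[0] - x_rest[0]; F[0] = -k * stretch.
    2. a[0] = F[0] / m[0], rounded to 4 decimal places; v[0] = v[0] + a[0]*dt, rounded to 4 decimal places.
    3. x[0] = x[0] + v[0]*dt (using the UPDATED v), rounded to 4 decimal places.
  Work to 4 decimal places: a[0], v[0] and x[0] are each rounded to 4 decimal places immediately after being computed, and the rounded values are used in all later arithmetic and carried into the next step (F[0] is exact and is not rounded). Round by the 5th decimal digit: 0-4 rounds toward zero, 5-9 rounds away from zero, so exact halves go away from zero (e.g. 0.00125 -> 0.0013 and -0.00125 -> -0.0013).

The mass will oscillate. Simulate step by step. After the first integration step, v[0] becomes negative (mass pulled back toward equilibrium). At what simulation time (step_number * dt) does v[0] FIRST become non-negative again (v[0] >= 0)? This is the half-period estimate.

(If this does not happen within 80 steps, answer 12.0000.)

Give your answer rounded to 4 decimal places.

Step 0: x=[4.3000] v=[0.0000]
Step 1: x=[4.2805] v=[-0.1300]
Step 2: x=[4.2421] v=[-0.2558]
Step 3: x=[4.1861] v=[-0.3733]
Step 4: x=[4.1143] v=[-0.4786]
Step 5: x=[4.0290] v=[-0.5684]
Step 6: x=[3.9330] v=[-0.6397]
Step 7: x=[3.8295] v=[-0.6902]
Step 8: x=[3.7218] v=[-0.7183]
Step 9: x=[3.6134] v=[-0.7230]
Step 10: x=[3.5078] v=[-0.7042]
Step 11: x=[3.4084] v=[-0.6626]
Step 12: x=[3.3185] v=[-0.5994]
Step 13: x=[3.2410] v=[-0.5167]
Step 14: x=[3.1784] v=[-0.4173]
Step 15: x=[3.1328] v=[-0.3043]
Step 16: x=[3.1056] v=[-0.1814]
Step 17: x=[3.0977] v=[-0.0526]
Step 18: x=[3.1094] v=[0.0779]
First v>=0 after going negative at step 18, time=2.7000

Answer: 2.7000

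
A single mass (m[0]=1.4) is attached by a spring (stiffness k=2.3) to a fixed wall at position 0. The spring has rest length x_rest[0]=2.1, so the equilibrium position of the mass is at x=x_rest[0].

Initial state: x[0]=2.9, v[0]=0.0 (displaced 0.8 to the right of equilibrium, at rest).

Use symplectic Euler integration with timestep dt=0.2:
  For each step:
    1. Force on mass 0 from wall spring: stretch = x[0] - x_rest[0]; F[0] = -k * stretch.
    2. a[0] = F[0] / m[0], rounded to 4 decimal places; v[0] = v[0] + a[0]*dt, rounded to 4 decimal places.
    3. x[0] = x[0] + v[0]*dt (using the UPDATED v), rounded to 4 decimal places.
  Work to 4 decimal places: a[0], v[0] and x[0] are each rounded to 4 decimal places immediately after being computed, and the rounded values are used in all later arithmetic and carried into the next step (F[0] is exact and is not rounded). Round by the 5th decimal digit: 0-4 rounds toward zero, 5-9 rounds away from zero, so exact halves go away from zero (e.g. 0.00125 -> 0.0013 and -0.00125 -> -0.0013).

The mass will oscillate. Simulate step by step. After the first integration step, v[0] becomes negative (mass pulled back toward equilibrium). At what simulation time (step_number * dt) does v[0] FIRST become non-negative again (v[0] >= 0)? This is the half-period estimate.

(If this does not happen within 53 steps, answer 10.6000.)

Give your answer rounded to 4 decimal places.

Step 0: x=[2.9000] v=[0.0000]
Step 1: x=[2.8474] v=[-0.2629]
Step 2: x=[2.7457] v=[-0.5085]
Step 3: x=[2.6016] v=[-0.7207]
Step 4: x=[2.4245] v=[-0.8855]
Step 5: x=[2.2261] v=[-0.9921]
Step 6: x=[2.0194] v=[-1.0335]
Step 7: x=[1.8180] v=[-1.0070]
Step 8: x=[1.6351] v=[-0.9143]
Step 9: x=[1.4828] v=[-0.7615]
Step 10: x=[1.3711] v=[-0.5587]
Step 11: x=[1.3073] v=[-0.3192]
Step 12: x=[1.2956] v=[-0.0587]
Step 13: x=[1.3367] v=[0.2056]
First v>=0 after going negative at step 13, time=2.6000

Answer: 2.6000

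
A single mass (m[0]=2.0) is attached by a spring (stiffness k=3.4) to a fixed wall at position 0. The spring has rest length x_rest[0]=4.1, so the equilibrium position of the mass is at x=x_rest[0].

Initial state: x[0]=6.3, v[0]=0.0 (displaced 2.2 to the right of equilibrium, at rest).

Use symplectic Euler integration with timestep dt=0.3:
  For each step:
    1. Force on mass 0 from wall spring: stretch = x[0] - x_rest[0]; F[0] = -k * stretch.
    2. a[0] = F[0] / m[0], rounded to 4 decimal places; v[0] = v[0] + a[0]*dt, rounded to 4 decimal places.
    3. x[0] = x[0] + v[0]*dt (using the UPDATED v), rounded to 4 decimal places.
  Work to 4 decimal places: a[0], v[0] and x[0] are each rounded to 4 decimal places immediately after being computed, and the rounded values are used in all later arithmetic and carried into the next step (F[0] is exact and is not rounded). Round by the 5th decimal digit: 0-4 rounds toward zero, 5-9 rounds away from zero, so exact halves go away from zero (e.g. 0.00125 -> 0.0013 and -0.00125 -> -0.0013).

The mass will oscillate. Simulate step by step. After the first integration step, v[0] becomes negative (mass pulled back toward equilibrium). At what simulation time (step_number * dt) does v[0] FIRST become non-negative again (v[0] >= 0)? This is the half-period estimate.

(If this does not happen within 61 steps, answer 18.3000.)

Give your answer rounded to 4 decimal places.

Answer: 2.4000

Derivation:
Step 0: x=[6.3000] v=[0.0000]
Step 1: x=[5.9634] v=[-1.1220]
Step 2: x=[5.3417] v=[-2.0723]
Step 3: x=[4.5300] v=[-2.7056]
Step 4: x=[3.6525] v=[-2.9249]
Step 5: x=[2.8435] v=[-2.6967]
Step 6: x=[2.2267] v=[-2.0559]
Step 7: x=[1.8966] v=[-1.1005]
Step 8: x=[1.9036] v=[0.0232]
First v>=0 after going negative at step 8, time=2.4000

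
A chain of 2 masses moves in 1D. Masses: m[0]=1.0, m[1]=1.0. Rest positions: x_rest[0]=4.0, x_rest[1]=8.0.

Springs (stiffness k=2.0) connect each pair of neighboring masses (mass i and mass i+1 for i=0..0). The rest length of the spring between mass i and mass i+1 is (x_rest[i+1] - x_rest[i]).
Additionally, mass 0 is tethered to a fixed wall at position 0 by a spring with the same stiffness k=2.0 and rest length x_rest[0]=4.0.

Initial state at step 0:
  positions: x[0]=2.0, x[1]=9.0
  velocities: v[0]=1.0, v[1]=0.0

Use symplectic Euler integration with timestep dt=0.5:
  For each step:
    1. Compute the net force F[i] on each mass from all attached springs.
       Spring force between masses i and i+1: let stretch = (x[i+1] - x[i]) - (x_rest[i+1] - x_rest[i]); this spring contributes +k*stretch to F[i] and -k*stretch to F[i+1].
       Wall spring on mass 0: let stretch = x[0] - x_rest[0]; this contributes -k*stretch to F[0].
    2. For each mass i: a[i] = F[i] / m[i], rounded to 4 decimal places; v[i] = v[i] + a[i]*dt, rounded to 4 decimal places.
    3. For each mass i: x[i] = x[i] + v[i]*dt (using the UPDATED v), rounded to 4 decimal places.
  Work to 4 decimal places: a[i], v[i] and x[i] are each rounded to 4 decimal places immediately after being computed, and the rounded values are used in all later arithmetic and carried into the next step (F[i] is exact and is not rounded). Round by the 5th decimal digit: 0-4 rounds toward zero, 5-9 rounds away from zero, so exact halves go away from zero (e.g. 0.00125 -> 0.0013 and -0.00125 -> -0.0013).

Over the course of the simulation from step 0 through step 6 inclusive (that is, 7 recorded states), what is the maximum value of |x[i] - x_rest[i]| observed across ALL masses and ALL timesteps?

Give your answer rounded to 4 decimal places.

Answer: 2.7500

Derivation:
Step 0: x=[2.0000 9.0000] v=[1.0000 0.0000]
Step 1: x=[5.0000 7.5000] v=[6.0000 -3.0000]
Step 2: x=[6.7500 6.7500] v=[3.5000 -1.5000]
Step 3: x=[5.1250 8.0000] v=[-3.2500 2.5000]
Step 4: x=[2.3750 9.8125] v=[-5.5000 3.6250]
Step 5: x=[2.1563 9.9063] v=[-0.4375 0.1875]
Step 6: x=[4.7344 8.1251] v=[5.1562 -3.5625]
Max displacement = 2.7500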